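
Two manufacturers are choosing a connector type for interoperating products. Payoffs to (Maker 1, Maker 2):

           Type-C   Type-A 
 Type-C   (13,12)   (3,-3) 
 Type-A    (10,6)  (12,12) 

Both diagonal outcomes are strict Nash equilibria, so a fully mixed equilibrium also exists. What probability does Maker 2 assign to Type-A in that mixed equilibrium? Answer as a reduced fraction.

Maker 2's mix q on Type-C must make Maker 1 indifferent between Type-C and Type-A.
Maker 1's payoff from Type-C: 13q + 3(1−q). From Type-A: 10q + 12(1−q).
Set equal: 3q = 9(1−q) → q = 9/12 = 3/4.
Probability on Type-A is 1 − 3/4 = 1/4.

1/4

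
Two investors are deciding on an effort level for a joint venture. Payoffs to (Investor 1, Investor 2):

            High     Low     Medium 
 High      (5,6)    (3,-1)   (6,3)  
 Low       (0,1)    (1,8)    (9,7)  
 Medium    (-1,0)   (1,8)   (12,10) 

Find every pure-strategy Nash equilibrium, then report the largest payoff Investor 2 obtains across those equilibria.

10

Both High is a pure NE (Investor 1: 5 ≥ 0; Investor 2: 6 ≥ 3). Investor 2 gets 6.
Both Medium is a pure NE (Investor 1: 12 ≥ 9; Investor 2: 10 ≥ 8). Investor 2 gets 10.
Every other cell has a profitable deviation for at least one player. Highest of {6, 10} is 10.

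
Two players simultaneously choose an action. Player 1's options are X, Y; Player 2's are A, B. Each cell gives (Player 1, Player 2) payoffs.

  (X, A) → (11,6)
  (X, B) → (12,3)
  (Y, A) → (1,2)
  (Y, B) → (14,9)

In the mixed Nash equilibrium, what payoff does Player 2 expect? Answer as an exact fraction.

Player 1 mixes with probability p on X, chosen so Player 2 is indifferent: 6p + 2(1−p) = 3p + 9(1−p) gives p = 7/10.
Player 2's expected payoff is 6·7/10 + 2·3/10 = 24/5.

24/5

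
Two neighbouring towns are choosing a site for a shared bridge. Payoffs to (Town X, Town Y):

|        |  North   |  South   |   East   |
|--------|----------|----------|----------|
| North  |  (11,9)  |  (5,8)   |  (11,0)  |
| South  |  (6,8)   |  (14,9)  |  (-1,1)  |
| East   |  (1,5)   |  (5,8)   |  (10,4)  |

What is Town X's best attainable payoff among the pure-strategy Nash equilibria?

14

Both North is a pure NE (Town X: 11 ≥ 6; Town Y: 9 ≥ 8). Town X gets 11.
Both South is a pure NE (Town X: 14 ≥ 5; Town Y: 9 ≥ 8). Town X gets 14.
Every other cell has a profitable deviation for at least one player. Highest of {11, 14} is 14.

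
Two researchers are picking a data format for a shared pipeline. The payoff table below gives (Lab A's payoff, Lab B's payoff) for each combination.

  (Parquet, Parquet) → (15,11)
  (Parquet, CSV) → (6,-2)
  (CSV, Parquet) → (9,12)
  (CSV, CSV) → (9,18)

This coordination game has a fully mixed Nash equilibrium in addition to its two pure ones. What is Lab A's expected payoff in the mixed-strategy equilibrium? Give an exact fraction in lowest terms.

9

Lab B mixes with probability q on Parquet, chosen so Lab A is indifferent: 15q + 6(1−q) = 9q + 9(1−q) gives q = 1/3.
Lab A's expected payoff (from either row, since indifferent) is 15·1/3 + 6·2/3 = 9.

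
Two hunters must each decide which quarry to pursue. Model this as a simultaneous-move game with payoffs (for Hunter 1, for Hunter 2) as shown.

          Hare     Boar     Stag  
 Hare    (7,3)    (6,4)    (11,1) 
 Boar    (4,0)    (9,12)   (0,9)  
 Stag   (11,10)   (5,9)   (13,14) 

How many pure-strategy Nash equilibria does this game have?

2

Both Boar: Hunter 1 gets 9 (best alternative 6); Hunter 2 gets 12 (best alternative 9). Neither deviates — NE.
Both Stag: Hunter 1 gets 13 (best alternative 11); Hunter 2 gets 14 (best alternative 10). Neither deviates — NE.
Both Hare is not a NE: Hunter 1 would switch to Stag (11 > 7).
No other cell survives both best-response checks, so there are 2 pure NE.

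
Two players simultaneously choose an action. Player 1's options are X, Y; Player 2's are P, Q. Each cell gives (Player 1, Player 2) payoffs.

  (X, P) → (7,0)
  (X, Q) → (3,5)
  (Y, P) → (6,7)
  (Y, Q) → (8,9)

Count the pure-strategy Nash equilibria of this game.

1

(Y, Q): Player 1 gets 8 (best alternative 3); Player 2 gets 9 (best alternative 7). Neither deviates — NE.
(X, P) is not a NE: Player 2 would switch to Q (5 > 0).
No other cell survives both best-response checks, so there is 1 pure NE.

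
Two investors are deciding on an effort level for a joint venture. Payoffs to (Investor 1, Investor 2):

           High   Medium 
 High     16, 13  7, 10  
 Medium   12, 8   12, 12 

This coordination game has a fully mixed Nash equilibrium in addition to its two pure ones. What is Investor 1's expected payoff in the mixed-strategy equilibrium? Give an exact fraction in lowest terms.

12

Investor 2 mixes with probability q on High, chosen so Investor 1 is indifferent: 16q + 7(1−q) = 12q + 12(1−q) gives q = 5/9.
Investor 1's expected payoff (from either row, since indifferent) is 16·5/9 + 7·4/9 = 12.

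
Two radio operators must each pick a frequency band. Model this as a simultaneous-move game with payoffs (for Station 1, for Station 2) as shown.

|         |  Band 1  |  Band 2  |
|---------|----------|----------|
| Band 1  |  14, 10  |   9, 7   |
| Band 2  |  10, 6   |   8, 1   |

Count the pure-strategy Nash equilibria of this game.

Both Band 1: Station 1 gets 14 (best alternative 10); Station 2 gets 10 (best alternative 7). Neither deviates — NE.
Both Band 2 is not a NE: Station 1 would switch to Band 1 (9 > 8).
No other cell survives both best-response checks, so there is 1 pure NE.

1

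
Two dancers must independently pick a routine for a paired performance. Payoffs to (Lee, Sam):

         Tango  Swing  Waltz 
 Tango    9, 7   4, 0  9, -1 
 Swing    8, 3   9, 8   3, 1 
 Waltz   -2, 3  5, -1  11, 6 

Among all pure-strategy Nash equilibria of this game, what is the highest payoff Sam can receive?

Both Tango is a pure NE (Lee: 9 ≥ 8; Sam: 7 ≥ 0). Sam gets 7.
Both Swing is a pure NE (Lee: 9 ≥ 5; Sam: 8 ≥ 3). Sam gets 8.
Both Waltz is a pure NE (Lee: 11 ≥ 9; Sam: 6 ≥ 3). Sam gets 6.
Every other cell has a profitable deviation for at least one player. Highest of {7, 8, 6} is 8.

8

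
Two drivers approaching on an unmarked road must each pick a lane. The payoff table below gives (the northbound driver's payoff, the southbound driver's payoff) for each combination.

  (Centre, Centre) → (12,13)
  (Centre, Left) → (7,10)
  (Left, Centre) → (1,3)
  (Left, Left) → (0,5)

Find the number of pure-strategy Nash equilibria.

Both Centre: the northbound driver gets 12 (best alternative 1); the southbound driver gets 13 (best alternative 10). Neither deviates — NE.
Both Left is not a NE: the northbound driver would switch to Centre (7 > 0).
No other cell survives both best-response checks, so there is 1 pure NE.

1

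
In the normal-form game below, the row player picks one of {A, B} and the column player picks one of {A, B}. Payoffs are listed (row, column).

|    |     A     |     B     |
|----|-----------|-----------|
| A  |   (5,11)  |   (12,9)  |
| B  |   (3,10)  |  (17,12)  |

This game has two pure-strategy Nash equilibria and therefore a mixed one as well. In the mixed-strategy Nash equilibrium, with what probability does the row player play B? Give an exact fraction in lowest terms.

The row player's mix p on A must make the column player indifferent between A and B.
The column player's payoff from A: 11p + 10(1−p). From B: 9p + 12(1−p).
Set equal: 2p = 2(1−p) → p = 2/4 = 1/2.
Probability on B is 1 − 1/2 = 1/2.

1/2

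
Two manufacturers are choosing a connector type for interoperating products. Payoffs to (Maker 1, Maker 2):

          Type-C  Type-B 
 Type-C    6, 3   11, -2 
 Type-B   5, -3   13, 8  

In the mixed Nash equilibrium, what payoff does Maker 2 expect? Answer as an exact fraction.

Maker 1 mixes with probability p on Type-C, chosen so Maker 2 is indifferent: 3p + (-3)(1−p) = (-2)p + 8(1−p) gives p = 11/16.
Maker 2's expected payoff is 3·11/16 + (-3)·5/16 = 9/8.

9/8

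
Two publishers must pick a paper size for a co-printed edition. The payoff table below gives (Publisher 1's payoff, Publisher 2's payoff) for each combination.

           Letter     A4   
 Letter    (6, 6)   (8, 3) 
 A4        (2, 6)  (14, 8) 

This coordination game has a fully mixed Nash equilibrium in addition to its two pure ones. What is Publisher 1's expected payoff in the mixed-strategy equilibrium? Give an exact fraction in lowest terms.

34/5

Publisher 2 mixes with probability q on Letter, chosen so Publisher 1 is indifferent: 6q + 8(1−q) = 2q + 14(1−q) gives q = 3/5.
Publisher 1's expected payoff (from either row, since indifferent) is 6·3/5 + 8·2/5 = 34/5.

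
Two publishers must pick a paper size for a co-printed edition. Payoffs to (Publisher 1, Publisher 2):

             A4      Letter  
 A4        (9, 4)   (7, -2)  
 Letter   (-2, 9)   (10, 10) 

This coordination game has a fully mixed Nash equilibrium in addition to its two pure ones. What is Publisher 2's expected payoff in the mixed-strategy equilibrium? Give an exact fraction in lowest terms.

58/7

Publisher 1 mixes with probability p on A4, chosen so Publisher 2 is indifferent: 4p + 9(1−p) = (-2)p + 10(1−p) gives p = 1/7.
Publisher 2's expected payoff is 4·1/7 + 9·6/7 = 58/7.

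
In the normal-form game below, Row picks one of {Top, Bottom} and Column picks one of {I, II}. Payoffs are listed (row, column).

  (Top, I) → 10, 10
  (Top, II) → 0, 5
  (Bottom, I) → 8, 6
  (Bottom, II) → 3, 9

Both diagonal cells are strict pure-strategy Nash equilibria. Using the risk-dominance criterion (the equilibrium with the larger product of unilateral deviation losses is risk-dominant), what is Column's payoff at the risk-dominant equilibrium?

At (Top, I): Row loses 10 − 8 = 2 by deviating; Column loses 10 − 5 = 5. Product = 2·5 = 10.
At (Bottom, II): Row loses 3 − 0 = 3 by deviating; Column loses 9 − 6 = 3. Product = 3·3 = 9.
10 > 9, so (Top, I) is risk-dominant. Column's payoff there is 10.

10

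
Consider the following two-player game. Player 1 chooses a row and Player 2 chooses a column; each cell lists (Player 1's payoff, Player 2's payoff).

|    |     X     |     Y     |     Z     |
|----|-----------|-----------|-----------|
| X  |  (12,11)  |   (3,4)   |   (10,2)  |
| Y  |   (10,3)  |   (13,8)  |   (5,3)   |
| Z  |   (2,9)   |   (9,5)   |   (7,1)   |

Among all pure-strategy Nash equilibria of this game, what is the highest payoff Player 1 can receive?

13

Both X is a pure NE (Player 1: 12 ≥ 10; Player 2: 11 ≥ 4). Player 1 gets 12.
Both Y is a pure NE (Player 1: 13 ≥ 9; Player 2: 8 ≥ 3). Player 1 gets 13.
Every other cell has a profitable deviation for at least one player. Highest of {12, 13} is 13.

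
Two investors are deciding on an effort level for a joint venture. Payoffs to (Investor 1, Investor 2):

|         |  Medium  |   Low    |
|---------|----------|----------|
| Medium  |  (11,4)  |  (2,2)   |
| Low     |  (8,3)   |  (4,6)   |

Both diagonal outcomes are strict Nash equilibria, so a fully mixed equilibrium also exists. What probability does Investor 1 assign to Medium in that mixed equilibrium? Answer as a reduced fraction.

3/5

Investor 1's mix p on Medium must make Investor 2 indifferent between Medium and Low.
Investor 2's payoff from Medium: 4p + 3(1−p). From Low: 2p + 6(1−p).
Set equal: 2p = 3(1−p) → p = 3/5.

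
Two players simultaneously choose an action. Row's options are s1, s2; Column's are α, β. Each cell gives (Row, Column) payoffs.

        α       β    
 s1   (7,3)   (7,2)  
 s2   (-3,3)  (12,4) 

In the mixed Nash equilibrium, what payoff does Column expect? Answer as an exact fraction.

3

Row mixes with probability p on s1, chosen so Column is indifferent: 3p + 3(1−p) = 2p + 4(1−p) gives p = 1/2.
Column's expected payoff is 3·1/2 + 3·1/2 = 3.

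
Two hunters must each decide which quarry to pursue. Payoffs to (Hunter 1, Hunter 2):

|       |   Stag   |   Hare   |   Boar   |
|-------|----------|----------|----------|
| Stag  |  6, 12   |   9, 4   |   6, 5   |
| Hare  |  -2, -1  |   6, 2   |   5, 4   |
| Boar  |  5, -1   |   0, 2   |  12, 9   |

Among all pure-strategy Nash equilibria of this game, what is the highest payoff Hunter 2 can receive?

12

Both Stag is a pure NE (Hunter 1: 6 ≥ 5; Hunter 2: 12 ≥ 5). Hunter 2 gets 12.
Both Boar is a pure NE (Hunter 1: 12 ≥ 6; Hunter 2: 9 ≥ 2). Hunter 2 gets 9.
Every other cell has a profitable deviation for at least one player. Highest of {12, 9} is 12.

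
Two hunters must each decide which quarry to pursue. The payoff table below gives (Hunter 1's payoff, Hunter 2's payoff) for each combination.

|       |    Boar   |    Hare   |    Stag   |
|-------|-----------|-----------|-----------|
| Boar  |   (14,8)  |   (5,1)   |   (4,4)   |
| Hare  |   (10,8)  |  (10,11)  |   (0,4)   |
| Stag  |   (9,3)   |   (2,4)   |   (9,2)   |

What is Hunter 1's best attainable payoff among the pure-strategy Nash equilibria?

Both Boar is a pure NE (Hunter 1: 14 ≥ 10; Hunter 2: 8 ≥ 4). Hunter 1 gets 14.
Both Hare is a pure NE (Hunter 1: 10 ≥ 5; Hunter 2: 11 ≥ 8). Hunter 1 gets 10.
Every other cell has a profitable deviation for at least one player. Highest of {14, 10} is 14.

14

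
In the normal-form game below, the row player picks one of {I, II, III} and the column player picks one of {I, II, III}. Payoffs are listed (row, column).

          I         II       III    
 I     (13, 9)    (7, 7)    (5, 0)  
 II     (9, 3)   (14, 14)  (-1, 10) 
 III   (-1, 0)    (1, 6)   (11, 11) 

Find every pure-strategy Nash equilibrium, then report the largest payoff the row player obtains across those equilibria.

14

Both I is a pure NE (the row player: 13 ≥ 9; the column player: 9 ≥ 7). The row player gets 13.
Both II is a pure NE (the row player: 14 ≥ 7; the column player: 14 ≥ 10). The row player gets 14.
Both III is a pure NE (the row player: 11 ≥ 5; the column player: 11 ≥ 6). The row player gets 11.
Every other cell has a profitable deviation for at least one player. Highest of {13, 14, 11} is 14.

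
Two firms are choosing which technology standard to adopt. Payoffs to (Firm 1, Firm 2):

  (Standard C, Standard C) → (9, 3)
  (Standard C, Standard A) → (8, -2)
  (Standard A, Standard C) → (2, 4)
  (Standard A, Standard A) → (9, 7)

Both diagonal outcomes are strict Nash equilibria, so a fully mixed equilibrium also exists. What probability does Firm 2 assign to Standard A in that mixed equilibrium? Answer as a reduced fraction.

Firm 2's mix q on Standard C must make Firm 1 indifferent between Standard C and Standard A.
Firm 1's payoff from Standard C: 9q + 8(1−q). From Standard A: 2q + 9(1−q).
Set equal: 7q = 1(1−q) → q = 1/8.
Probability on Standard A is 1 − 1/8 = 7/8.

7/8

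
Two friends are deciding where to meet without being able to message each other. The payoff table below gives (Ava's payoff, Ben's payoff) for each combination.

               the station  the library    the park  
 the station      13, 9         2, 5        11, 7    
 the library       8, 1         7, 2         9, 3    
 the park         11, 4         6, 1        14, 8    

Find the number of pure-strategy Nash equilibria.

Both the station: Ava gets 13 (best alternative 11); Ben gets 9 (best alternative 7). Neither deviates — NE.
Both the park: Ava gets 14 (best alternative 11); Ben gets 8 (best alternative 4). Neither deviates — NE.
Both the library is not a NE: Ben would switch to the park (3 > 2).
No other cell survives both best-response checks, so there are 2 pure NE.

2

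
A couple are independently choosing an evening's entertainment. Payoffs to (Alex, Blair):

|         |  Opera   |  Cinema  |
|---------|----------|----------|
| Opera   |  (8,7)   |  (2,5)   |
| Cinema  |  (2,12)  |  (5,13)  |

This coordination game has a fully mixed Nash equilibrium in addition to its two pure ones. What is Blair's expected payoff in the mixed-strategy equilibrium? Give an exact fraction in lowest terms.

Alex mixes with probability p on Opera, chosen so Blair is indifferent: 7p + 12(1−p) = 5p + 13(1−p) gives p = 1/3.
Blair's expected payoff is 7·1/3 + 12·2/3 = 31/3.

31/3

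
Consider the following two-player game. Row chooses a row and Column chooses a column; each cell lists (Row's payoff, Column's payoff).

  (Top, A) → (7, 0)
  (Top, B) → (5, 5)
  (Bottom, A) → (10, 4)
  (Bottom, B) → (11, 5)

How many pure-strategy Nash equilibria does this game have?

(Bottom, B): Row gets 11 (best alternative 5); Column gets 5 (best alternative 4). Neither deviates — NE.
(Top, A) is not a NE: Row would switch to Bottom (10 > 7).
No other cell survives both best-response checks, so there is 1 pure NE.

1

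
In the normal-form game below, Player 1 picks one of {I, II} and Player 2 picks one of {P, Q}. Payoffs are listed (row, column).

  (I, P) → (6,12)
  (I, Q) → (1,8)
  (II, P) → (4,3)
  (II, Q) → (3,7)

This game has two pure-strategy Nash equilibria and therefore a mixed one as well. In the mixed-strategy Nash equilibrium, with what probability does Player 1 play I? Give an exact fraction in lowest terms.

1/2

Player 1's mix p on I must make Player 2 indifferent between P and Q.
Player 2's payoff from P: 12p + 3(1−p). From Q: 8p + 7(1−p).
Set equal: 4p = 4(1−p) → p = 4/8 = 1/2.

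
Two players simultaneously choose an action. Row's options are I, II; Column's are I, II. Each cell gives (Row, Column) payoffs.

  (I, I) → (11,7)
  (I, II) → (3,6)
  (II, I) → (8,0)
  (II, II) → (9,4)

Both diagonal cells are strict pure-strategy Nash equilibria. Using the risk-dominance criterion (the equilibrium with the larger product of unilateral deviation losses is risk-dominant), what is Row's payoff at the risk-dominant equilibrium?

9

At both I: Row loses 11 − 8 = 3 by deviating; Column loses 7 − 6 = 1. Product = 3·1 = 3.
At both II: Row loses 9 − 3 = 6 by deviating; Column loses 4 − 0 = 4. Product = 6·4 = 24.
24 > 3, so both II is risk-dominant. Row's payoff there is 9.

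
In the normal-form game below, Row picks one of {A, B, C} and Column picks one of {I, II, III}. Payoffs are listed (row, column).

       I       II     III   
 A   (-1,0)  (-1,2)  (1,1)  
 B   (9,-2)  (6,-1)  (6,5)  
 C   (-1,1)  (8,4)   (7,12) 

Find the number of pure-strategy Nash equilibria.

(C, III): Row gets 7 (best alternative 6); Column gets 12 (best alternative 4). Neither deviates — NE.
(B, II) is not a NE: Row would switch to C (8 > 6).
No other cell survives both best-response checks, so there is 1 pure NE.

1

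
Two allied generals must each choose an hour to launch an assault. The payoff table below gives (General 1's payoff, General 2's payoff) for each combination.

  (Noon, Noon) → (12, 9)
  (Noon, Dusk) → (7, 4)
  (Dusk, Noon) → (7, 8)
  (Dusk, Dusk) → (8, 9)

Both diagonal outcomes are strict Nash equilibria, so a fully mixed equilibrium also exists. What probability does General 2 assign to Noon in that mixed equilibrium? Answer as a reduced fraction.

1/6

General 2's mix q on Noon must make General 1 indifferent between Noon and Dusk.
General 1's payoff from Noon: 12q + 7(1−q). From Dusk: 7q + 8(1−q).
Set equal: 5q = 1(1−q) → q = 1/6.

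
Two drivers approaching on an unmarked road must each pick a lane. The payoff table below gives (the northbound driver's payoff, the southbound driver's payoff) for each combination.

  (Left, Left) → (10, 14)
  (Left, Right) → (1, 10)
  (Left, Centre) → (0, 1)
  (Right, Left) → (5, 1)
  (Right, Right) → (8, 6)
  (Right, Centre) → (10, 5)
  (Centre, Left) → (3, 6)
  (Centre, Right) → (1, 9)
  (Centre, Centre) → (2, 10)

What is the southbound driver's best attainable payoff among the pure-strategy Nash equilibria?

14

Both Left is a pure NE (the northbound driver: 10 ≥ 5; the southbound driver: 14 ≥ 10). The southbound driver gets 14.
Both Right is a pure NE (the northbound driver: 8 ≥ 1; the southbound driver: 6 ≥ 5). The southbound driver gets 6.
Every other cell has a profitable deviation for at least one player. Highest of {14, 6} is 14.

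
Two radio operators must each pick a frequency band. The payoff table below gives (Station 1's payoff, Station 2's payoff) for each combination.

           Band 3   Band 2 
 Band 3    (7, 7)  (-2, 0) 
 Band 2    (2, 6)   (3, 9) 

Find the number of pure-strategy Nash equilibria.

Both Band 3: Station 1 gets 7 (best alternative 2); Station 2 gets 7 (best alternative 0). Neither deviates — NE.
Both Band 2: Station 1 gets 3 (best alternative -2); Station 2 gets 9 (best alternative 6). Neither deviates — NE.
(Band 3, Band 2) is not a NE: Station 1 would switch to Band 2 (3 > -2).
No other cell survives both best-response checks, so there are 2 pure NE.

2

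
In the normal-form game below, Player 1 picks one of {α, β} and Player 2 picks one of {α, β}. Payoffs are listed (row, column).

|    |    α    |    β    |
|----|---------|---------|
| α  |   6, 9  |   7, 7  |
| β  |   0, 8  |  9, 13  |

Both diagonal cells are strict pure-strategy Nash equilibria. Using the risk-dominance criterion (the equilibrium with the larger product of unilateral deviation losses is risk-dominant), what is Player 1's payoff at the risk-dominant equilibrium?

At both α: Player 1 loses 6 − 0 = 6 by deviating; Player 2 loses 9 − 7 = 2. Product = 6·2 = 12.
At both β: Player 1 loses 9 − 7 = 2 by deviating; Player 2 loses 13 − 8 = 5. Product = 2·5 = 10.
12 > 10, so both α is risk-dominant. Player 1's payoff there is 6.

6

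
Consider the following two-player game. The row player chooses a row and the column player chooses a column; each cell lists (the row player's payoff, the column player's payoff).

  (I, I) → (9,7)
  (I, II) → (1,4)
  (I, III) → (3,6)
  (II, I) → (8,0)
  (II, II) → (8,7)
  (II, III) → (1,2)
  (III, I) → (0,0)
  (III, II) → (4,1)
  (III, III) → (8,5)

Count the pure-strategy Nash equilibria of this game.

Both I: the row player gets 9 (best alternative 8); the column player gets 7 (best alternative 6). Neither deviates — NE.
Both II: the row player gets 8 (best alternative 4); the column player gets 7 (best alternative 2). Neither deviates — NE.
Both III: the row player gets 8 (best alternative 3); the column player gets 5 (best alternative 1). Neither deviates — NE.
(I, III) is not a NE: the row player would switch to III (8 > 3).
No other cell survives both best-response checks, so there are 3 pure NE.

3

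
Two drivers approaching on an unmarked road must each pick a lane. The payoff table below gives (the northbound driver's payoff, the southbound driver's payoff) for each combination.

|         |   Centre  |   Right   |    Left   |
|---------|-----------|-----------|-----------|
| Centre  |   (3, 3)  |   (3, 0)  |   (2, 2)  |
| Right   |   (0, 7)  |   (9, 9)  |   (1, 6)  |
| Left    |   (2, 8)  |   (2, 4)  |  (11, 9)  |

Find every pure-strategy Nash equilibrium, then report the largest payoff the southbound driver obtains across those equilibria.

9

Both Centre is a pure NE (the northbound driver: 3 ≥ 2; the southbound driver: 3 ≥ 2). The southbound driver gets 3.
Both Right is a pure NE (the northbound driver: 9 ≥ 3; the southbound driver: 9 ≥ 7). The southbound driver gets 9.
Both Left is a pure NE (the northbound driver: 11 ≥ 2; the southbound driver: 9 ≥ 8). The southbound driver gets 9.
Every other cell has a profitable deviation for at least one player. Highest of {3, 9, 9} is 9.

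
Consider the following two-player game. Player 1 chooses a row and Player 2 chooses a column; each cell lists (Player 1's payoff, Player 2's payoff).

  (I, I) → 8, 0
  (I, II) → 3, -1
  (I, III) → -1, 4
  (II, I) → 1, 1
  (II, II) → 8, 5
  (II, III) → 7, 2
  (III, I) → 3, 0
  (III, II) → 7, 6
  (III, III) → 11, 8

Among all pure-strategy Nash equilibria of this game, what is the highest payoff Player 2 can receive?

8

Both II is a pure NE (Player 1: 8 ≥ 7; Player 2: 5 ≥ 2). Player 2 gets 5.
Both III is a pure NE (Player 1: 11 ≥ 7; Player 2: 8 ≥ 6). Player 2 gets 8.
Every other cell has a profitable deviation for at least one player. Highest of {5, 8} is 8.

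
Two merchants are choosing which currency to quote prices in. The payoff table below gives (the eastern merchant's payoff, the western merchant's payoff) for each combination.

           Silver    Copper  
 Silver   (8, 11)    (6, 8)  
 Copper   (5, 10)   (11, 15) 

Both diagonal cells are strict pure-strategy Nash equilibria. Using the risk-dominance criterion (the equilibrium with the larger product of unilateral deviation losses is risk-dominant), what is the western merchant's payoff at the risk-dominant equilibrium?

15

At both Silver: the eastern merchant loses 8 − 5 = 3 by deviating; the western merchant loses 11 − 8 = 3. Product = 3·3 = 9.
At both Copper: the eastern merchant loses 11 − 6 = 5 by deviating; the western merchant loses 15 − 10 = 5. Product = 5·5 = 25.
25 > 9, so both Copper is risk-dominant. The western merchant's payoff there is 15.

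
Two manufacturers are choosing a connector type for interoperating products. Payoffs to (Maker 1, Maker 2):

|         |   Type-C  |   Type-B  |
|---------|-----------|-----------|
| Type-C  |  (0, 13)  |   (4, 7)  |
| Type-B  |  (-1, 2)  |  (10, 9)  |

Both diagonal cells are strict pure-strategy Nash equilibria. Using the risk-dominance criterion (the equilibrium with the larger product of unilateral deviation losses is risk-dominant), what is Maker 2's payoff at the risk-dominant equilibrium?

At both Type-C: Maker 1 loses 0 − (-1) = 1 by deviating; Maker 2 loses 13 − 7 = 6. Product = 1·6 = 6.
At both Type-B: Maker 1 loses 10 − 4 = 6 by deviating; Maker 2 loses 9 − 2 = 7. Product = 6·7 = 42.
42 > 6, so both Type-B is risk-dominant. Maker 2's payoff there is 9.

9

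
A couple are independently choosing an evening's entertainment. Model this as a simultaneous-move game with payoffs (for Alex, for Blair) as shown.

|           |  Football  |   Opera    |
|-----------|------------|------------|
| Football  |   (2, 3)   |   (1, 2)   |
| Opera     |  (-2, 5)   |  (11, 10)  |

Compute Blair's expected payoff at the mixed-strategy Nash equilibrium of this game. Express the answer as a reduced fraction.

10/3

Alex mixes with probability p on Football, chosen so Blair is indifferent: 3p + 5(1−p) = 2p + 10(1−p) gives p = 5/6.
Blair's expected payoff is 3·5/6 + 5·1/6 = 10/3.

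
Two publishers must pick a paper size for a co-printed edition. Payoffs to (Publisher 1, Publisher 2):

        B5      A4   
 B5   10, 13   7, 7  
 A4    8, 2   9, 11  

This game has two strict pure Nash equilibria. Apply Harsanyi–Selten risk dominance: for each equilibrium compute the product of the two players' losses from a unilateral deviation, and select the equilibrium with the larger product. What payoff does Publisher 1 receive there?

9

At both B5: Publisher 1 loses 10 − 8 = 2 by deviating; Publisher 2 loses 13 − 7 = 6. Product = 2·6 = 12.
At both A4: Publisher 1 loses 9 − 7 = 2 by deviating; Publisher 2 loses 11 − 2 = 9. Product = 2·9 = 18.
18 > 12, so both A4 is risk-dominant. Publisher 1's payoff there is 9.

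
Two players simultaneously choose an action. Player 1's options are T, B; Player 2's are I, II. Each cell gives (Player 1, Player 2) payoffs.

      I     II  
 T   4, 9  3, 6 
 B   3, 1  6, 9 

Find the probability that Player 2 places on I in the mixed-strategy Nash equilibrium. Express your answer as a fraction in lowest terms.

Player 2's mix q on I must make Player 1 indifferent between T and B.
Player 1's payoff from T: 4q + 3(1−q). From B: 3q + 6(1−q).
Set equal: 1q = 3(1−q) → q = 3/4.

3/4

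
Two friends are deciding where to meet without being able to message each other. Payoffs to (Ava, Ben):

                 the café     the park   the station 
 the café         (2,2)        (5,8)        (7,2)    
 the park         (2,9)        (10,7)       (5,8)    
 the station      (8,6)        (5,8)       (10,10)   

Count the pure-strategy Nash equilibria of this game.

1

Both the station: Ava gets 10 (best alternative 7); Ben gets 10 (best alternative 8). Neither deviates — NE.
Both the café is not a NE: Ava would switch to the station (8 > 2).
No other cell survives both best-response checks, so there is 1 pure NE.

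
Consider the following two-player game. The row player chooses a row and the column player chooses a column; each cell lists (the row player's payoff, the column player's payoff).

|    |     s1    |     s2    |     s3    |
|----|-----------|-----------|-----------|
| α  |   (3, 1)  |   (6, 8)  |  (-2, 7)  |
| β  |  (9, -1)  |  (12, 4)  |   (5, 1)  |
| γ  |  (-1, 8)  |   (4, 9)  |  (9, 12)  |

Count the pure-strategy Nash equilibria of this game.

(β, s2): the row player gets 12 (best alternative 6); the column player gets 4 (best alternative 1). Neither deviates — NE.
(γ, s3): the row player gets 9 (best alternative 5); the column player gets 12 (best alternative 9). Neither deviates — NE.
(α, s1) is not a NE: the row player would switch to β (9 > 3).
No other cell survives both best-response checks, so there are 2 pure NE.

2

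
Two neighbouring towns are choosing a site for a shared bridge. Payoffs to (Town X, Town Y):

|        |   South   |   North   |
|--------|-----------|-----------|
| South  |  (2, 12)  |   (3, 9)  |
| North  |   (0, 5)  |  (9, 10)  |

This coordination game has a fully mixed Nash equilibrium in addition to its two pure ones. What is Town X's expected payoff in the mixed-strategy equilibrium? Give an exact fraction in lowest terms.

Town Y mixes with probability q on South, chosen so Town X is indifferent: 2q + 3(1−q) = 0q + 9(1−q) gives q = 3/4.
Town X's expected payoff (from either row, since indifferent) is 2·3/4 + 3·1/4 = 9/4.

9/4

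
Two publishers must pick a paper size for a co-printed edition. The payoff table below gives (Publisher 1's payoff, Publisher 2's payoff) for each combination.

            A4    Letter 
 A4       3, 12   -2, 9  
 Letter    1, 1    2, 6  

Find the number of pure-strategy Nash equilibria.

Both A4: Publisher 1 gets 3 (best alternative 1); Publisher 2 gets 12 (best alternative 9). Neither deviates — NE.
Both Letter: Publisher 1 gets 2 (best alternative -2); Publisher 2 gets 6 (best alternative 1). Neither deviates — NE.
(A4, Letter) is not a NE: Publisher 1 would switch to Letter (2 > -2).
No other cell survives both best-response checks, so there are 2 pure NE.

2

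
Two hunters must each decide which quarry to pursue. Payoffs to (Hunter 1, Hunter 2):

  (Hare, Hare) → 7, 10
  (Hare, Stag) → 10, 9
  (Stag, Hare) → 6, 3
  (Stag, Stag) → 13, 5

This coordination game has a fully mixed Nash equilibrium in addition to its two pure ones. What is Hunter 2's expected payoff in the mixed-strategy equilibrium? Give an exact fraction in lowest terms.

23/3

Hunter 1 mixes with probability p on Hare, chosen so Hunter 2 is indifferent: 10p + 3(1−p) = 9p + 5(1−p) gives p = 2/3.
Hunter 2's expected payoff is 10·2/3 + 3·1/3 = 23/3.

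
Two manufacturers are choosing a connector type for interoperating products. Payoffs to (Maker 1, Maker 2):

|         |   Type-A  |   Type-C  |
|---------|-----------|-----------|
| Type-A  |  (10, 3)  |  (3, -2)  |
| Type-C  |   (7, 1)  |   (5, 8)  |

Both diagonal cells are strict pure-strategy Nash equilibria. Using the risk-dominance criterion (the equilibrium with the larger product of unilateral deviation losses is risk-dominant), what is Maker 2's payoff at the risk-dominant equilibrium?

At both Type-A: Maker 1 loses 10 − 7 = 3 by deviating; Maker 2 loses 3 − (-2) = 5. Product = 3·5 = 15.
At both Type-C: Maker 1 loses 5 − 3 = 2 by deviating; Maker 2 loses 8 − 1 = 7. Product = 2·7 = 14.
15 > 14, so both Type-A is risk-dominant. Maker 2's payoff there is 3.

3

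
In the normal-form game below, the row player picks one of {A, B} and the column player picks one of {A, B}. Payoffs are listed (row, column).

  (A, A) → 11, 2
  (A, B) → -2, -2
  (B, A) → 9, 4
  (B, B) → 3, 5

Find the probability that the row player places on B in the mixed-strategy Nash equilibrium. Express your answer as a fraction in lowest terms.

4/5

The row player's mix p on A must make the column player indifferent between A and B.
The column player's payoff from A: 2p + 4(1−p). From B: (-2)p + 5(1−p).
Set equal: 4p = 1(1−p) → p = 1/5.
Probability on B is 1 − 1/5 = 4/5.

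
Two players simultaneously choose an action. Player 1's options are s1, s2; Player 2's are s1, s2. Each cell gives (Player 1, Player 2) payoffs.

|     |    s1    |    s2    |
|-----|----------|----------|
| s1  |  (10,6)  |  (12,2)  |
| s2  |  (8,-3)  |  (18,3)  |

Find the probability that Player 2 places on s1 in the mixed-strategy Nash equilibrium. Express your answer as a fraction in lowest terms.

Player 2's mix q on s1 must make Player 1 indifferent between s1 and s2.
Player 1's payoff from s1: 10q + 12(1−q). From s2: 8q + 18(1−q).
Set equal: 2q = 6(1−q) → q = 6/8 = 3/4.

3/4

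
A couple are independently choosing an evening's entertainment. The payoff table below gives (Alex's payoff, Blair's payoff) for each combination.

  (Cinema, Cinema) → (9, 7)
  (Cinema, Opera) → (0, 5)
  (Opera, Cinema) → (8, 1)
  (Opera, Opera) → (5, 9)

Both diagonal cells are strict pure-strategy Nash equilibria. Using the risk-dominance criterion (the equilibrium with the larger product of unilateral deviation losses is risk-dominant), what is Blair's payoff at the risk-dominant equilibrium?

9

At both Cinema: Alex loses 9 − 8 = 1 by deviating; Blair loses 7 − 5 = 2. Product = 1·2 = 2.
At both Opera: Alex loses 5 − 0 = 5 by deviating; Blair loses 9 − 1 = 8. Product = 5·8 = 40.
40 > 2, so both Opera is risk-dominant. Blair's payoff there is 9.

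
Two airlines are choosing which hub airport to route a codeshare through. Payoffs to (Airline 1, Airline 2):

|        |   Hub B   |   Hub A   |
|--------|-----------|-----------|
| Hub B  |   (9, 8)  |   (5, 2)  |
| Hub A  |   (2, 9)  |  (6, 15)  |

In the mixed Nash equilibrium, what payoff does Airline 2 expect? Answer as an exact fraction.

17/2

Airline 1 mixes with probability p on Hub B, chosen so Airline 2 is indifferent: 8p + 9(1−p) = 2p + 15(1−p) gives p = 1/2.
Airline 2's expected payoff is 8·1/2 + 9·1/2 = 17/2.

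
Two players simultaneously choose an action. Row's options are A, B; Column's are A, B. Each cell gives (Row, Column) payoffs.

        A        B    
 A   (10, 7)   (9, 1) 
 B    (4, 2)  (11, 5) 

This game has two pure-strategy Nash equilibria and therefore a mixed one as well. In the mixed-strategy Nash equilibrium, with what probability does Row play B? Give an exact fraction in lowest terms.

2/3

Row's mix p on A must make Column indifferent between A and B.
Column's payoff from A: 7p + 2(1−p). From B: 1p + 5(1−p).
Set equal: 6p = 3(1−p) → p = 3/9 = 1/3.
Probability on B is 1 − 1/3 = 2/3.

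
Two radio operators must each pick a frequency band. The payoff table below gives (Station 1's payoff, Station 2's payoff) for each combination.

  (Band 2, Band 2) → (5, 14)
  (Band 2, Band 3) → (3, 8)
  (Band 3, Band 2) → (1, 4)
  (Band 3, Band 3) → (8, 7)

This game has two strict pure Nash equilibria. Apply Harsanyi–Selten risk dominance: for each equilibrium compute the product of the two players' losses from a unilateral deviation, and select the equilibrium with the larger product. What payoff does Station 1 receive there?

At both Band 2: Station 1 loses 5 − 1 = 4 by deviating; Station 2 loses 14 − 8 = 6. Product = 4·6 = 24.
At both Band 3: Station 1 loses 8 − 3 = 5 by deviating; Station 2 loses 7 − 4 = 3. Product = 5·3 = 15.
24 > 15, so both Band 2 is risk-dominant. Station 1's payoff there is 5.

5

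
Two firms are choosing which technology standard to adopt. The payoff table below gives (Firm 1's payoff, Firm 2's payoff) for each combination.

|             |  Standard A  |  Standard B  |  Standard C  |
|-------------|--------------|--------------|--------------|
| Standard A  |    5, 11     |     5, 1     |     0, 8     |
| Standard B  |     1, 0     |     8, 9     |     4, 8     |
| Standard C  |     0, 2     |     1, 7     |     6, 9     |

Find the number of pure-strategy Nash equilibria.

3

Both Standard A: Firm 1 gets 5 (best alternative 1); Firm 2 gets 11 (best alternative 8). Neither deviates — NE.
Both Standard B: Firm 1 gets 8 (best alternative 5); Firm 2 gets 9 (best alternative 8). Neither deviates — NE.
Both Standard C: Firm 1 gets 6 (best alternative 4); Firm 2 gets 9 (best alternative 7). Neither deviates — NE.
(Standard C, Standard A) is not a NE: Firm 1 would switch to Standard A (5 > 0).
No other cell survives both best-response checks, so there are 3 pure NE.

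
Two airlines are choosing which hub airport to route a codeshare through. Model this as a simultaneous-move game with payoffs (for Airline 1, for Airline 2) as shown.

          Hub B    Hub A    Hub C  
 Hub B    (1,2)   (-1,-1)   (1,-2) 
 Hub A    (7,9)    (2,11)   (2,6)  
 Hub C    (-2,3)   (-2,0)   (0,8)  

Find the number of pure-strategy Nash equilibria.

1

Both Hub A: Airline 1 gets 2 (best alternative -1); Airline 2 gets 11 (best alternative 9). Neither deviates — NE.
Both Hub C is not a NE: Airline 1 would switch to Hub A (2 > 0).
No other cell survives both best-response checks, so there is 1 pure NE.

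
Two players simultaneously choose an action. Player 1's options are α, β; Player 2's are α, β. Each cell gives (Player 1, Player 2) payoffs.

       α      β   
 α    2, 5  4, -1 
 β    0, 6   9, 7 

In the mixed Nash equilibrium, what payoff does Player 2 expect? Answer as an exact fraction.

41/7

Player 1 mixes with probability p on α, chosen so Player 2 is indifferent: 5p + 6(1−p) = (-1)p + 7(1−p) gives p = 1/7.
Player 2's expected payoff is 5·1/7 + 6·6/7 = 41/7.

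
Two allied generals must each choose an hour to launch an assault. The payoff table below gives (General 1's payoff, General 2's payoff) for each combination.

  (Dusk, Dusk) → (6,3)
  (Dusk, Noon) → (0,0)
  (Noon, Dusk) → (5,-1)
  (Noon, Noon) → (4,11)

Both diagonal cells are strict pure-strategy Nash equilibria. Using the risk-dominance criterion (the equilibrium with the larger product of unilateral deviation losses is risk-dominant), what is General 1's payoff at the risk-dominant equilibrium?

At both Dusk: General 1 loses 6 − 5 = 1 by deviating; General 2 loses 3 − 0 = 3. Product = 1·3 = 3.
At both Noon: General 1 loses 4 − 0 = 4 by deviating; General 2 loses 11 − (-1) = 12. Product = 4·12 = 48.
48 > 3, so both Noon is risk-dominant. General 1's payoff there is 4.

4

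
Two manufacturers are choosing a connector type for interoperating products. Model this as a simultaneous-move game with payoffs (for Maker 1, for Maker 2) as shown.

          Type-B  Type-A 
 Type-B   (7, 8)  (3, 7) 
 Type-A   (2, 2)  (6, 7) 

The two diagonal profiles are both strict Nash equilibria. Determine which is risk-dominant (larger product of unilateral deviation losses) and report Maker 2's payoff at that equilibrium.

7

At both Type-B: Maker 1 loses 7 − 2 = 5 by deviating; Maker 2 loses 8 − 7 = 1. Product = 5·1 = 5.
At both Type-A: Maker 1 loses 6 − 3 = 3 by deviating; Maker 2 loses 7 − 2 = 5. Product = 3·5 = 15.
15 > 5, so both Type-A is risk-dominant. Maker 2's payoff there is 7.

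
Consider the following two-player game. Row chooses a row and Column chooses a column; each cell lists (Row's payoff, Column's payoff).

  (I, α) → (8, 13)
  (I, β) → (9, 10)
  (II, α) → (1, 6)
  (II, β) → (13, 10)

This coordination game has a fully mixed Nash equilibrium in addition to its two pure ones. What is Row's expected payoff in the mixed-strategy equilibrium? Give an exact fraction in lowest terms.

95/11

Column mixes with probability q on α, chosen so Row is indifferent: 8q + 9(1−q) = 1q + 13(1−q) gives q = 4/11.
Row's expected payoff (from either row, since indifferent) is 8·4/11 + 9·7/11 = 95/11.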